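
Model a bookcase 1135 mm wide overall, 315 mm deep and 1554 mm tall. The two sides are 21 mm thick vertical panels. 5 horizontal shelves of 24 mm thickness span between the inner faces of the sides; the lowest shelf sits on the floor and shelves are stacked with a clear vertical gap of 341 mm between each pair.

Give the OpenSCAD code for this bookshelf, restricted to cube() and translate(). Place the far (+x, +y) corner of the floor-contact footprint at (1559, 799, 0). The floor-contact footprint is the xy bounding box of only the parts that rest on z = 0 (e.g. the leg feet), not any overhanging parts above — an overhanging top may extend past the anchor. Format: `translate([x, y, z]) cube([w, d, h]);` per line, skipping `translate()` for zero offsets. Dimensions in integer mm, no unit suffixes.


translate([424, 484, 0]) cube([21, 315, 1554]);
translate([1538, 484, 0]) cube([21, 315, 1554]);
translate([445, 484, 0]) cube([1093, 315, 24]);
translate([445, 484, 365]) cube([1093, 315, 24]);
translate([445, 484, 730]) cube([1093, 315, 24]);
translate([445, 484, 1095]) cube([1093, 315, 24]);
translate([445, 484, 1460]) cube([1093, 315, 24]);


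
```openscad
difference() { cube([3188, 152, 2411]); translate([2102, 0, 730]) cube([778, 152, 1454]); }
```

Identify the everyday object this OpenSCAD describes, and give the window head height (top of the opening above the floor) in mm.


A wall with a window opening. The window head height is 2184 mm.

A wall with a rectangular opening subtracted — a window. Sill at z = 730, opening 1454 mm tall, so the head is at 730 + 1454 = 2184 mm.


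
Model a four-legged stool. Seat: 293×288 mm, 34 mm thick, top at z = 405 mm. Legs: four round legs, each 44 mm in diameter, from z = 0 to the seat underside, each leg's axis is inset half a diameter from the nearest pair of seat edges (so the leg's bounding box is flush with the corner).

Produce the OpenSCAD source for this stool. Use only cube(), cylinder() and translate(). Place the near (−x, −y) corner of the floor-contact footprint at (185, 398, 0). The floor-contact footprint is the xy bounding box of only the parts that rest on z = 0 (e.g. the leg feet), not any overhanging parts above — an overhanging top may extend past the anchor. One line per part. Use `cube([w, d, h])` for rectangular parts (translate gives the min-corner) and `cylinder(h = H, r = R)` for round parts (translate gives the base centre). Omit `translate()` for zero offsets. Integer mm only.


translate([185, 398, 371]) cube([293, 288, 34]);
translate([207, 420, 0]) cylinder(h = 371, r = 22);
translate([456, 420, 0]) cylinder(h = 371, r = 22);
translate([207, 664, 0]) cylinder(h = 371, r = 22);
translate([456, 664, 0]) cylinder(h = 371, r = 22);


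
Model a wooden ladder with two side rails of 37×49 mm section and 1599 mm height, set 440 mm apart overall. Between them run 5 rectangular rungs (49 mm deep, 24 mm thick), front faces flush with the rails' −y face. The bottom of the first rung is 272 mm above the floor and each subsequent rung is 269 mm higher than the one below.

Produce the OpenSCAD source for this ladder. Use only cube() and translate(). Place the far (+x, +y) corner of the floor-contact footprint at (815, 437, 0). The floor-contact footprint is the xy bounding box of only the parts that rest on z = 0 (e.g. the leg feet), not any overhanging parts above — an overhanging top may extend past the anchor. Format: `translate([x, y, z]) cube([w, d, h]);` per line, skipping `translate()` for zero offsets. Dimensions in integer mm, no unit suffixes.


// rung span = 440 - 2*37 = 366
// rung[k] z = 272 + k*269
translate([375, 388, 0]) cube([37, 49, 1599]);
translate([778, 388, 0]) cube([37, 49, 1599]);
translate([412, 388, 272]) cube([366, 49, 24]);
translate([412, 388, 541]) cube([366, 49, 24]);
translate([412, 388, 810]) cube([366, 49, 24]);
translate([412, 388, 1079]) cube([366, 49, 24]);
translate([412, 388, 1348]) cube([366, 49, 24]);


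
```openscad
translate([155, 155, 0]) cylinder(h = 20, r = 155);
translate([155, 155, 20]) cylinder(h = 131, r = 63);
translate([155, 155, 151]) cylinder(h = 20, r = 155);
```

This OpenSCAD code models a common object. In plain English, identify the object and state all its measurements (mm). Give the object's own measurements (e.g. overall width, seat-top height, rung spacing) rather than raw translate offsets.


A spool: two coaxial disc flanges of radius 155 mm and thickness 20 mm, joined by a core cylinder of radius 63 mm and height 131 mm. The lower flange rests on z = 0 and the three cylinders share a vertical axis.


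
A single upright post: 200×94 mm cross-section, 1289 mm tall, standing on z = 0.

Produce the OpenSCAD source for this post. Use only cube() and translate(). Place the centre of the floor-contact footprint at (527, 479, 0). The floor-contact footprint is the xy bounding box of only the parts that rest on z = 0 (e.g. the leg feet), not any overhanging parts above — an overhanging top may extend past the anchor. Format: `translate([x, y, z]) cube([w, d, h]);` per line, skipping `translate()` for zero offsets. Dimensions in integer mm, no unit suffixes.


translate([427, 432, 0]) cube([200, 94, 1289]);


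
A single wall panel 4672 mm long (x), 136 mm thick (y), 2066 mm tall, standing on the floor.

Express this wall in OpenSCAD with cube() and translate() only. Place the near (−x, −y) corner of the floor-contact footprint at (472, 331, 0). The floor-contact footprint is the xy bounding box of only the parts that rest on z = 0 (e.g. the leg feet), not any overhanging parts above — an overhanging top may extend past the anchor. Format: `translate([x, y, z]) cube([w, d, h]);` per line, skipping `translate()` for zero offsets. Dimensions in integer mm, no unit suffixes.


translate([472, 331, 0]) cube([4672, 136, 2066]);


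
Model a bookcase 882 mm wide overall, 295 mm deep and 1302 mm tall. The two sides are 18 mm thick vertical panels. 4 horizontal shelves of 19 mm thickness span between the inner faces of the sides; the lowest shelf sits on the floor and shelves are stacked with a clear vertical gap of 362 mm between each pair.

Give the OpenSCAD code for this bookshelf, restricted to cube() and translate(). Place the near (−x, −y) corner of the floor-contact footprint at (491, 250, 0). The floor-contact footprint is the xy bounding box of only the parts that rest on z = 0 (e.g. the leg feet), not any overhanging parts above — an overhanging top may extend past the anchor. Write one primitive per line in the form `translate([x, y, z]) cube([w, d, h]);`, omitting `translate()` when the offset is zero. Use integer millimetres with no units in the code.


translate([491, 250, 0]) cube([18, 295, 1302]);
translate([1355, 250, 0]) cube([18, 295, 1302]);
translate([509, 250, 0]) cube([846, 295, 19]);
translate([509, 250, 381]) cube([846, 295, 19]);
translate([509, 250, 762]) cube([846, 295, 19]);
translate([509, 250, 1143]) cube([846, 295, 19]);


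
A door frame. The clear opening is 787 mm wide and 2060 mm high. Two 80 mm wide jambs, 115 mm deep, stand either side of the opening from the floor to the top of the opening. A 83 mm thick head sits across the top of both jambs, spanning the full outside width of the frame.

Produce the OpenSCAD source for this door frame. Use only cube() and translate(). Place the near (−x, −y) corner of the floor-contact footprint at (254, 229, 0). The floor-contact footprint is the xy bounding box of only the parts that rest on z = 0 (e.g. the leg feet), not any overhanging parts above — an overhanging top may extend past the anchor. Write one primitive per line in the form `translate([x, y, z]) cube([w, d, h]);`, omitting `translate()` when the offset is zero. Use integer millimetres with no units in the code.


translate([254, 229, 0]) cube([80, 115, 2060]);
translate([1121, 229, 0]) cube([80, 115, 2060]);
translate([254, 229, 2060]) cube([947, 115, 83]);


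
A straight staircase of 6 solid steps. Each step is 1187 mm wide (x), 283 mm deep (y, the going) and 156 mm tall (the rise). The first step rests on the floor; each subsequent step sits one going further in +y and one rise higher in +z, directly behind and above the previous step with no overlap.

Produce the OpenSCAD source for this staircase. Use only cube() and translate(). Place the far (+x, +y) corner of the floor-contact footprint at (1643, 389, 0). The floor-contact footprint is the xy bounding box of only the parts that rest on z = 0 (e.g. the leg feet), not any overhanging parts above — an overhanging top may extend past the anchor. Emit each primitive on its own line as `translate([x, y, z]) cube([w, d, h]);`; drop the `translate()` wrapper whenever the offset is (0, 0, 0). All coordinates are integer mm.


translate([456, 106, 0]) cube([1187, 283, 156]);
translate([456, 389, 156]) cube([1187, 283, 156]);
translate([456, 672, 312]) cube([1187, 283, 156]);
translate([456, 955, 468]) cube([1187, 283, 156]);
translate([456, 1238, 624]) cube([1187, 283, 156]);
translate([456, 1521, 780]) cube([1187, 283, 156]);


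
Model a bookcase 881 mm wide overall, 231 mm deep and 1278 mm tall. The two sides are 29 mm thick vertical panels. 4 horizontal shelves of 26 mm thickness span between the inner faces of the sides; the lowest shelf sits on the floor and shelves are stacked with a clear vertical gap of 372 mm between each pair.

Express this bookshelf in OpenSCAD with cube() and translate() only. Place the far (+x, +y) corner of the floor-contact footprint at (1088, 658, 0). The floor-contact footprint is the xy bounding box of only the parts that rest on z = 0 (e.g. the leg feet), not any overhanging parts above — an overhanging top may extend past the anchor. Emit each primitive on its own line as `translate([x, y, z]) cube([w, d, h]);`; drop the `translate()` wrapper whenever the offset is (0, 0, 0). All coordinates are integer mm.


translate([207, 427, 0]) cube([29, 231, 1278]);
translate([1059, 427, 0]) cube([29, 231, 1278]);
translate([236, 427, 0]) cube([823, 231, 26]);
translate([236, 427, 398]) cube([823, 231, 26]);
translate([236, 427, 796]) cube([823, 231, 26]);
translate([236, 427, 1194]) cube([823, 231, 26]);


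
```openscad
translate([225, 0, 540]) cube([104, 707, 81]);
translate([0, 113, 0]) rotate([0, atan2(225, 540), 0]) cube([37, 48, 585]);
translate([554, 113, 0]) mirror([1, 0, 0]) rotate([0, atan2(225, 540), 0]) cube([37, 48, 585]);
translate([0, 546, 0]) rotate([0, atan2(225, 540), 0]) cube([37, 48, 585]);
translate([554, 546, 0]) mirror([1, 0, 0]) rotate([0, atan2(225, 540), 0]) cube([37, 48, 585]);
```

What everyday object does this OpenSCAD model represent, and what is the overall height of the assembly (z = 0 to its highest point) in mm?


A sawhorse. The overall height is 621 mm.

A beam across two mirrored pairs of raked legs — a sawhorse. The beam's underside is at z = 540 (matching the legs' vertical rise in atan2(225, 540)) and the beam is 81 mm tall, so its top is at 540 + 81 = 621 mm. The raked legs top out at the beam's underside, so that is the highest point.


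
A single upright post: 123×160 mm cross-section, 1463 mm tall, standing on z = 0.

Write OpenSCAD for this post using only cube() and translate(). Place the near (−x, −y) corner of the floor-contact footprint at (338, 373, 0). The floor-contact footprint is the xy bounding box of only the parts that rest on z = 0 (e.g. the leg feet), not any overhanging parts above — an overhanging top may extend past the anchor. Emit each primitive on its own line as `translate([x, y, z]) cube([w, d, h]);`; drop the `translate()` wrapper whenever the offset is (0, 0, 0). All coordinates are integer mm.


translate([338, 373, 0]) cube([123, 160, 1463]);


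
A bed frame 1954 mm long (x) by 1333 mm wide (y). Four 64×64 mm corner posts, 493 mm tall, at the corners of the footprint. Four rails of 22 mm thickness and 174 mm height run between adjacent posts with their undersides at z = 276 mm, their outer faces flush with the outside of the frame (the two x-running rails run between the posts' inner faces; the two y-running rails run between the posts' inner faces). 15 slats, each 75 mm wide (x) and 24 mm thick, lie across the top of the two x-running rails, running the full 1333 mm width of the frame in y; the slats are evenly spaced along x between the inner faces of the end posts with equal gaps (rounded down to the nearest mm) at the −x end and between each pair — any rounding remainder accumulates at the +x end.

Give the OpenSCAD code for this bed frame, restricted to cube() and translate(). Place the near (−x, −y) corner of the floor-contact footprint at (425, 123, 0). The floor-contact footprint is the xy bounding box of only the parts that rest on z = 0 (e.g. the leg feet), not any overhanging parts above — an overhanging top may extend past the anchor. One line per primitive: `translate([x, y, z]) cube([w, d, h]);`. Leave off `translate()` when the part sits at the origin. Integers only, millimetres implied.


translate([425, 123, 0]) cube([64, 64, 493]);
translate([425, 1392, 0]) cube([64, 64, 493]);
translate([2315, 123, 0]) cube([64, 64, 493]);
translate([2315, 1392, 0]) cube([64, 64, 493]);
translate([489, 123, 276]) cube([1826, 22, 174]);
translate([489, 1434, 276]) cube([1826, 22, 174]);
translate([425, 187, 276]) cube([22, 1205, 174]);
translate([2357, 187, 276]) cube([22, 1205, 174]);
translate([532, 123, 450]) cube([75, 1333, 24]);
translate([650, 123, 450]) cube([75, 1333, 24]);
translate([768, 123, 450]) cube([75, 1333, 24]);
translate([886, 123, 450]) cube([75, 1333, 24]);
translate([1004, 123, 450]) cube([75, 1333, 24]);
translate([1122, 123, 450]) cube([75, 1333, 24]);
translate([1240, 123, 450]) cube([75, 1333, 24]);
translate([1358, 123, 450]) cube([75, 1333, 24]);
translate([1476, 123, 450]) cube([75, 1333, 24]);
translate([1594, 123, 450]) cube([75, 1333, 24]);
translate([1712, 123, 450]) cube([75, 1333, 24]);
translate([1830, 123, 450]) cube([75, 1333, 24]);
translate([1948, 123, 450]) cube([75, 1333, 24]);
translate([2066, 123, 450]) cube([75, 1333, 24]);
translate([2184, 123, 450]) cube([75, 1333, 24]);


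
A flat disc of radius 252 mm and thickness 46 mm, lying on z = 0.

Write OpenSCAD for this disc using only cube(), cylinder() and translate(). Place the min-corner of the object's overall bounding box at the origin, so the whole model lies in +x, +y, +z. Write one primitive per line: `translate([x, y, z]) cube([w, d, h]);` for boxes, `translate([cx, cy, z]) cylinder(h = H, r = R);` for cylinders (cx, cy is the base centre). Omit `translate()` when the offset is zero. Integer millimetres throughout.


translate([252, 252, 0]) cylinder(h = 46, r = 252);


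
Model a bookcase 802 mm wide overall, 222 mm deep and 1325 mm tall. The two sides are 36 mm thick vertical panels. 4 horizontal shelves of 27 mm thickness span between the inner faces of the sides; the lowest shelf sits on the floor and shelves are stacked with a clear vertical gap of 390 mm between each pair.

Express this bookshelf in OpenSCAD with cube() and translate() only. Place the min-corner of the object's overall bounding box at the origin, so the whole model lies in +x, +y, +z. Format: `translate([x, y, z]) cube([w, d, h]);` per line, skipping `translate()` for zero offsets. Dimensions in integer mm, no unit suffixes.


cube([36, 222, 1325]);
translate([766, 0, 0]) cube([36, 222, 1325]);
translate([36, 0, 0]) cube([730, 222, 27]);
translate([36, 0, 417]) cube([730, 222, 27]);
translate([36, 0, 834]) cube([730, 222, 27]);
translate([36, 0, 1251]) cube([730, 222, 27]);


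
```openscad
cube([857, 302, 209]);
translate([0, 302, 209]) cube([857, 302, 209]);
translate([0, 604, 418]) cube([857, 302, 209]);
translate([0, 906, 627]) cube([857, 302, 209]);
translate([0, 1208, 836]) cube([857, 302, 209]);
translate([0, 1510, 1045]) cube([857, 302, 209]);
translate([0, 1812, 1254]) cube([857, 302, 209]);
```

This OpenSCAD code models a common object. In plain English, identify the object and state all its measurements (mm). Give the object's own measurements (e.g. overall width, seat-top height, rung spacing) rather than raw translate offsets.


A straight staircase of 7 solid steps. Each step is 857 mm wide (x), 302 mm deep (y, the going) and 209 mm tall (the rise). The first step rests on the floor; each subsequent step sits one going further in +y and one rise higher in +z, directly behind and above the previous step with no overlap.


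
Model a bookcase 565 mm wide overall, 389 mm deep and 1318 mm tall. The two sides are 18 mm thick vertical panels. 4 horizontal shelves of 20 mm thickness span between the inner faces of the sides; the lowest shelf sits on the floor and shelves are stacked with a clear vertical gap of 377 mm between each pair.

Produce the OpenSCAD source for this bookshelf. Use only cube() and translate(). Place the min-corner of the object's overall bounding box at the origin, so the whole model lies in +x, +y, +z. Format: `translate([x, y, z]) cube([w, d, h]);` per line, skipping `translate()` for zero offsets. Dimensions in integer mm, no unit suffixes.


cube([18, 389, 1318]);
translate([547, 0, 0]) cube([18, 389, 1318]);
translate([18, 0, 0]) cube([529, 389, 20]);
translate([18, 0, 397]) cube([529, 389, 20]);
translate([18, 0, 794]) cube([529, 389, 20]);
translate([18, 0, 1191]) cube([529, 389, 20]);


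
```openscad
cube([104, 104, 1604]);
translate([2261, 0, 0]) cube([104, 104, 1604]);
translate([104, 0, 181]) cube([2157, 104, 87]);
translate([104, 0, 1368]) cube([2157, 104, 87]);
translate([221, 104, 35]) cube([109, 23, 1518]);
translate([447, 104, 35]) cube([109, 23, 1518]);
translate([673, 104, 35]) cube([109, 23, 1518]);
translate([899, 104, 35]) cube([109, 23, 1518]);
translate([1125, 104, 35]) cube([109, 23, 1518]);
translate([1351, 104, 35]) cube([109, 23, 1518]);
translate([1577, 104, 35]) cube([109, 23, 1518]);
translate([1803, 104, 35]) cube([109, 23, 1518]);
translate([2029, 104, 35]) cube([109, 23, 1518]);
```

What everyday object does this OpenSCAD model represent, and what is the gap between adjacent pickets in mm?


A fence section. The picket gap is 117 mm.

Two posts, two rails, 9 pickets — a fence section. Span 2157 mm holds 9 pickets of 109 mm with 10 equal gaps: ⌊(2157 − 9·109) / 10⌋ = 117 mm.


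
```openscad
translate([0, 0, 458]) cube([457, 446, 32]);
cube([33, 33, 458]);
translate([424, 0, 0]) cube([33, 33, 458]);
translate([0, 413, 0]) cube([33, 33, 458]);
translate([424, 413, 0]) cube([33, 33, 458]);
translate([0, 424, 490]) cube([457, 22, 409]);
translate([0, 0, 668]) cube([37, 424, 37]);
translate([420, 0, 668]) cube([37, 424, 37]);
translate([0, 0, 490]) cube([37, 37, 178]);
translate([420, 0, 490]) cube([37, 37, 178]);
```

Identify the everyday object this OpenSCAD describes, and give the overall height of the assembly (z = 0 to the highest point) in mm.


A chair. The overall height is 899 mm.

A slab on four corner posts with a tall panel at the back — a chair. The seat slab sits at z = 458 with thickness 32, and the 409 mm backrest starts at the seat top, so the overall height is 458 + 32 + 409 = 899 mm.


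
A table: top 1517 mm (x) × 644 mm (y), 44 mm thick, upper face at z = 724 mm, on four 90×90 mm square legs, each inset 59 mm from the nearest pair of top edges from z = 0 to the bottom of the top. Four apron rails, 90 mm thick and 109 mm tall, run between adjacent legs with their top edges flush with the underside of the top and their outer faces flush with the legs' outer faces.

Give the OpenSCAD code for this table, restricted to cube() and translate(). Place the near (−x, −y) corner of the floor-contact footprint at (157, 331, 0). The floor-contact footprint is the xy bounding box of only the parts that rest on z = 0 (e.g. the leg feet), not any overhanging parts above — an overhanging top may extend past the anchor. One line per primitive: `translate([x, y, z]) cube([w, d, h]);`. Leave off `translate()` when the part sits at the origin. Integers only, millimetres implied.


// leg_h = 724 - 44 = 680
// apron z = 680 - 109 = 571
translate([98, 272, 680]) cube([1517, 644, 44]);
translate([157, 331, 0]) cube([90, 90, 680]);
translate([1466, 331, 0]) cube([90, 90, 680]);
translate([157, 767, 0]) cube([90, 90, 680]);
translate([1466, 767, 0]) cube([90, 90, 680]);
translate([247, 331, 571]) cube([1219, 90, 109]);
translate([247, 767, 571]) cube([1219, 90, 109]);
translate([157, 421, 571]) cube([90, 346, 109]);
translate([1466, 421, 571]) cube([90, 346, 109]);


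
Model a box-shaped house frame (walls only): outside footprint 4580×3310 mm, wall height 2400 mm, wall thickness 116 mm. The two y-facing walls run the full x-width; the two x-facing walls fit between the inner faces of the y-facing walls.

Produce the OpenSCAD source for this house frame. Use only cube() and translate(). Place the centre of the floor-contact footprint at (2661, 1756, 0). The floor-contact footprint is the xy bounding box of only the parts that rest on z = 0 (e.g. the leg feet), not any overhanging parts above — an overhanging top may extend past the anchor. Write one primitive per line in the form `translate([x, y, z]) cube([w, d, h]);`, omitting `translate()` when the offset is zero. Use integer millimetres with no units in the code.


translate([371, 101, 0]) cube([4580, 116, 2400]);
translate([371, 3295, 0]) cube([4580, 116, 2400]);
translate([371, 217, 0]) cube([116, 3078, 2400]);
translate([4835, 217, 0]) cube([116, 3078, 2400]);


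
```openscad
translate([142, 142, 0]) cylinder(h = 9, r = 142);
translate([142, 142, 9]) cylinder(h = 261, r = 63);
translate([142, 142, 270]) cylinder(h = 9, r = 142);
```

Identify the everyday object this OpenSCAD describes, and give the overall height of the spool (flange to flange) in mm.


A spool. The overall height is 279 mm.

Three coaxial cylinders, large–small–large — a spool. Two 9 mm flanges and a 261 mm core give 9 + 261 + 9 = 279 mm.


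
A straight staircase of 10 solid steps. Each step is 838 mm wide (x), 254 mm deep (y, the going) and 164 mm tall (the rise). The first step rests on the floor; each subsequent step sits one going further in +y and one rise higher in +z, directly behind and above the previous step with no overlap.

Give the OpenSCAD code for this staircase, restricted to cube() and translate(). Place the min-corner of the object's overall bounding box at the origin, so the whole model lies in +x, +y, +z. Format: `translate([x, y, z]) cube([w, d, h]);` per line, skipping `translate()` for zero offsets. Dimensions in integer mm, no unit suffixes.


cube([838, 254, 164]);
translate([0, 254, 164]) cube([838, 254, 164]);
translate([0, 508, 328]) cube([838, 254, 164]);
translate([0, 762, 492]) cube([838, 254, 164]);
translate([0, 1016, 656]) cube([838, 254, 164]);
translate([0, 1270, 820]) cube([838, 254, 164]);
translate([0, 1524, 984]) cube([838, 254, 164]);
translate([0, 1778, 1148]) cube([838, 254, 164]);
translate([0, 2032, 1312]) cube([838, 254, 164]);
translate([0, 2286, 1476]) cube([838, 254, 164]);


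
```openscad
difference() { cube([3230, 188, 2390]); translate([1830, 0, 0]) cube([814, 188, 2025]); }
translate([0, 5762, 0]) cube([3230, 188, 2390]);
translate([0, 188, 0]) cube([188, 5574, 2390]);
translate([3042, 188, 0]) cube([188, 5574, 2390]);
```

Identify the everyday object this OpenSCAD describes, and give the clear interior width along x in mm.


A single room. The interior width is 2854 mm.

Four walls enclosing a rectangle with a door in the front wall — a room. Outside width 3230 minus two 188 mm walls gives 2854 mm.


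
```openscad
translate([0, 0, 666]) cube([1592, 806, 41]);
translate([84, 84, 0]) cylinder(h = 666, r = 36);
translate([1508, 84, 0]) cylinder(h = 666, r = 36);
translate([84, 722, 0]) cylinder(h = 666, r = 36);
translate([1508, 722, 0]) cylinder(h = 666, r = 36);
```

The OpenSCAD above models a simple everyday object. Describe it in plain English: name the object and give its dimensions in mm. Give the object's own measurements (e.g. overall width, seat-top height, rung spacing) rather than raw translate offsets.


A rectangular dining table. The top is 1592×806×41 mm with its upper surface at z = 707 mm. It stands on four round legs of 72 mm diameter, each leg's bounding box inset 48 mm from the nearest pair of top edges, running from the floor to the underside of the top.


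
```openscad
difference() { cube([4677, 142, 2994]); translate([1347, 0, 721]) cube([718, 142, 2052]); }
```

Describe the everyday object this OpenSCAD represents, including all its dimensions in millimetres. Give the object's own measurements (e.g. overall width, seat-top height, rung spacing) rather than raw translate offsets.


A wall 4677 mm long (x), 142 mm thick (y), 2994 mm tall, with a rectangular window opening cut through it. The opening is 718 mm wide and 2052 mm tall; its sill is at z = 721 mm and its near (−x) edge is 1347 mm from the wall's −x end. The opening passes through the full wall thickness.


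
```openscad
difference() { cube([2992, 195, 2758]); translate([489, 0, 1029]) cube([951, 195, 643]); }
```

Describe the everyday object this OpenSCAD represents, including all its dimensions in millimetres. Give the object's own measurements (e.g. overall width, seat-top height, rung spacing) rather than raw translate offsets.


A wall 2992 mm long (x), 195 mm thick (y), 2758 mm tall, with a rectangular window opening cut through it. The opening is 951 mm wide and 643 mm tall; its sill is at z = 1029 mm and its near (−x) edge is 489 mm from the wall's −x end. The opening passes through the full wall thickness.


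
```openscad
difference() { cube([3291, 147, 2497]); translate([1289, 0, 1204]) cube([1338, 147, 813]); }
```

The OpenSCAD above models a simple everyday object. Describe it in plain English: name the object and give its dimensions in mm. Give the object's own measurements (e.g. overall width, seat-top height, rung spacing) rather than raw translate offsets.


A wall 3291 mm long (x), 147 mm thick (y), 2497 mm tall, with a rectangular window opening cut through it. The opening is 1338 mm wide and 813 mm tall; its sill is at z = 1204 mm and its near (−x) edge is 1289 mm from the wall's −x end. The opening passes through the full wall thickness.


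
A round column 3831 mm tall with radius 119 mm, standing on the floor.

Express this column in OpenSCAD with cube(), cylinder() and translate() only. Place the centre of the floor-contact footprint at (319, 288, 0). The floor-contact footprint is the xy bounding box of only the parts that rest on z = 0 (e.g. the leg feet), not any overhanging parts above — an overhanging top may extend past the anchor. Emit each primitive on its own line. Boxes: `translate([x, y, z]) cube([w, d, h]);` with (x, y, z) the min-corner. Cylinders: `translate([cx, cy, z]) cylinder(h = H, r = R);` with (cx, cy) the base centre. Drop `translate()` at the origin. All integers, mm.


translate([319, 288, 0]) cylinder(h = 3831, r = 119);


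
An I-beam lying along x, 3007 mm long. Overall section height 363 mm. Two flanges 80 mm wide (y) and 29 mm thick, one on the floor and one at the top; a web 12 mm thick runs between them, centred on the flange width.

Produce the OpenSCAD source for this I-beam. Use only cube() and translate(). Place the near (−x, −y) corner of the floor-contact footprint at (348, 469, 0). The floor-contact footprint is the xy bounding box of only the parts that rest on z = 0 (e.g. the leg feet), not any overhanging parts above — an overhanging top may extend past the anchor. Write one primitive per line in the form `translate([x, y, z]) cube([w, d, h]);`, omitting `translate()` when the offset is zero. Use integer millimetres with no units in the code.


translate([348, 469, 0]) cube([3007, 80, 29]);
translate([348, 503, 29]) cube([3007, 12, 305]);
translate([348, 469, 334]) cube([3007, 80, 29]);


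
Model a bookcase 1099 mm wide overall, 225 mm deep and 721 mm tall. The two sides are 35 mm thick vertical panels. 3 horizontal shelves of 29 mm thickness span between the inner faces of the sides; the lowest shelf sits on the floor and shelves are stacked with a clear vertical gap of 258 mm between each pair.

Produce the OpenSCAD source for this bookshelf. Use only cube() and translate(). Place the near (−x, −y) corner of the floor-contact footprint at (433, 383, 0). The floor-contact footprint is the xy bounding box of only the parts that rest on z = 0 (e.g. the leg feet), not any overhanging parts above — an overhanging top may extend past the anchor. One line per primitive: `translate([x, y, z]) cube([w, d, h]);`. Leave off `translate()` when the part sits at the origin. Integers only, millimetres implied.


translate([433, 383, 0]) cube([35, 225, 721]);
translate([1497, 383, 0]) cube([35, 225, 721]);
translate([468, 383, 0]) cube([1029, 225, 29]);
translate([468, 383, 287]) cube([1029, 225, 29]);
translate([468, 383, 574]) cube([1029, 225, 29]);


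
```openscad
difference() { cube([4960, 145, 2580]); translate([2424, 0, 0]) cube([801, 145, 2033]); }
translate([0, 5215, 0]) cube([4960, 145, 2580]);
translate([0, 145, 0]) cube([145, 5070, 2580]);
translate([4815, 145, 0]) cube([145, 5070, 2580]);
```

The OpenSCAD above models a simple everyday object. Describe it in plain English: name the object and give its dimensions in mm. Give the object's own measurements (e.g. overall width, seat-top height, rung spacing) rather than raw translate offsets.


A single room: four walls, each 2580 mm tall and 145 mm thick, enclosing an outside footprint 4960×5360 mm (x × y), no floor or roof. The front and back walls (−y and +y sides) run the full x-width; the side walls fit between their inner faces. A door opening 801 mm wide and 2033 mm tall is cut through the front wall from the floor up, its −x edge 2424 mm from the wall's −x end.


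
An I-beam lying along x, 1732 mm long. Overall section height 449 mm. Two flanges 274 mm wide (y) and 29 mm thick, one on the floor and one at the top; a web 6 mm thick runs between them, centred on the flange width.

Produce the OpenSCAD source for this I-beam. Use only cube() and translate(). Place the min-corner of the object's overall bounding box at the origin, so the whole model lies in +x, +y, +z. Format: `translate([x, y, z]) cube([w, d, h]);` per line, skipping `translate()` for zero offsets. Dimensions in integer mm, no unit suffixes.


cube([1732, 274, 29]);
translate([0, 134, 29]) cube([1732, 6, 391]);
translate([0, 0, 420]) cube([1732, 274, 29]);


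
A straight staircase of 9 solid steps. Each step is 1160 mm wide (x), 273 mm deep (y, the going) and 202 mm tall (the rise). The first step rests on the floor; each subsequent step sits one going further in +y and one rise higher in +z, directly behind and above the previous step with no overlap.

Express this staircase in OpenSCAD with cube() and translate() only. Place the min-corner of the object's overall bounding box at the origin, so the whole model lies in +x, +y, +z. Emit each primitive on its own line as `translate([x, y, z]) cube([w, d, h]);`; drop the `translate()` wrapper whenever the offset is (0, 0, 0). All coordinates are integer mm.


cube([1160, 273, 202]);
translate([0, 273, 202]) cube([1160, 273, 202]);
translate([0, 546, 404]) cube([1160, 273, 202]);
translate([0, 819, 606]) cube([1160, 273, 202]);
translate([0, 1092, 808]) cube([1160, 273, 202]);
translate([0, 1365, 1010]) cube([1160, 273, 202]);
translate([0, 1638, 1212]) cube([1160, 273, 202]);
translate([0, 1911, 1414]) cube([1160, 273, 202]);
translate([0, 2184, 1616]) cube([1160, 273, 202]);


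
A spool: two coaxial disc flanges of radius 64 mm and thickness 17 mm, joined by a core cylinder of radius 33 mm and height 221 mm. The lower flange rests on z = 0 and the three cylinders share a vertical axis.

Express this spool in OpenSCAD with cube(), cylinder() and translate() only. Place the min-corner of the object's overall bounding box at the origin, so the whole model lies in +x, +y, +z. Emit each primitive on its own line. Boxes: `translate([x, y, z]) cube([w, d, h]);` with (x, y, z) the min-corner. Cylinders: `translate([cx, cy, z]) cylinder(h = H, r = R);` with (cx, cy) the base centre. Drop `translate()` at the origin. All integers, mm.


translate([64, 64, 0]) cylinder(h = 17, r = 64);
translate([64, 64, 17]) cylinder(h = 221, r = 33);
translate([64, 64, 238]) cylinder(h = 17, r = 64);


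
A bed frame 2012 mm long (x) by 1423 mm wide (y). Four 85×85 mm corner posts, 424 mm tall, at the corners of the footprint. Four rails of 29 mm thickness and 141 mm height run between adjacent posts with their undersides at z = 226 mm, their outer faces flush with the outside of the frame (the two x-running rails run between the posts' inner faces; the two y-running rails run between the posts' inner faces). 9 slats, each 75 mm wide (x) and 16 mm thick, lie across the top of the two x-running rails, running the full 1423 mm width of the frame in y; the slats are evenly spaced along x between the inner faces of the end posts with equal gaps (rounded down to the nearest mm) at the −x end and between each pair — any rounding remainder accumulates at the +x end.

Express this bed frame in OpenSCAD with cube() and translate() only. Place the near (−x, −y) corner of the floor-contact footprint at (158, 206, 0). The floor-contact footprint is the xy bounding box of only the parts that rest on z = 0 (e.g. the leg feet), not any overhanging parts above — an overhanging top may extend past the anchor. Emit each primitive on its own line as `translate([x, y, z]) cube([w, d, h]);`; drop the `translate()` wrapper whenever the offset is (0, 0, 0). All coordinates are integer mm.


translate([158, 206, 0]) cube([85, 85, 424]);
translate([158, 1544, 0]) cube([85, 85, 424]);
translate([2085, 206, 0]) cube([85, 85, 424]);
translate([2085, 1544, 0]) cube([85, 85, 424]);
translate([243, 206, 226]) cube([1842, 29, 141]);
translate([243, 1600, 226]) cube([1842, 29, 141]);
translate([158, 291, 226]) cube([29, 1253, 141]);
translate([2141, 291, 226]) cube([29, 1253, 141]);
translate([359, 206, 367]) cube([75, 1423, 16]);
translate([550, 206, 367]) cube([75, 1423, 16]);
translate([741, 206, 367]) cube([75, 1423, 16]);
translate([932, 206, 367]) cube([75, 1423, 16]);
translate([1123, 206, 367]) cube([75, 1423, 16]);
translate([1314, 206, 367]) cube([75, 1423, 16]);
translate([1505, 206, 367]) cube([75, 1423, 16]);
translate([1696, 206, 367]) cube([75, 1423, 16]);
translate([1887, 206, 367]) cube([75, 1423, 16]);


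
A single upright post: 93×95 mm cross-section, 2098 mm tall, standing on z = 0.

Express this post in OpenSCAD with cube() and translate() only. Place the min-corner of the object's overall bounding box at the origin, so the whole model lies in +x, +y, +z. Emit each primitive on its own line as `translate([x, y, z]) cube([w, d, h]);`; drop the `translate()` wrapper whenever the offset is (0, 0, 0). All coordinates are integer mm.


cube([93, 95, 2098]);


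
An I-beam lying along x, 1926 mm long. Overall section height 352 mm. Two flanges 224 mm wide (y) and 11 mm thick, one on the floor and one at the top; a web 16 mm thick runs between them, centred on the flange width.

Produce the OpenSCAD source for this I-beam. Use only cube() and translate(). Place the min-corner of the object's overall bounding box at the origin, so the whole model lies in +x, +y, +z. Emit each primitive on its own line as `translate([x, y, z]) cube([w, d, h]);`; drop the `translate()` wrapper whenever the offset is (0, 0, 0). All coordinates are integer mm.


cube([1926, 224, 11]);
translate([0, 104, 11]) cube([1926, 16, 330]);
translate([0, 0, 341]) cube([1926, 224, 11]);


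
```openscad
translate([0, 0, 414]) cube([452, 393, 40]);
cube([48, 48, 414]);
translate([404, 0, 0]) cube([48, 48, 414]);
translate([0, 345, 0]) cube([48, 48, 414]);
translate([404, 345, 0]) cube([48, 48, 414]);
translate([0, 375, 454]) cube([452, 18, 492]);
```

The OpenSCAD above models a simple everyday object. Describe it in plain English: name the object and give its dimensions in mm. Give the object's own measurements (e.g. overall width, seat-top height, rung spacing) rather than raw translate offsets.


A chair. The seat is a 452×393×40 mm slab with its top at z = 454 mm, on four 48×48 mm corner legs (flush with the seat edges, standing on z = 0). A flat backrest 18 mm thick, 492 mm tall, spans the full seat width and rises from the seat top along its +y edge, rear face flush with the rear of the seat.


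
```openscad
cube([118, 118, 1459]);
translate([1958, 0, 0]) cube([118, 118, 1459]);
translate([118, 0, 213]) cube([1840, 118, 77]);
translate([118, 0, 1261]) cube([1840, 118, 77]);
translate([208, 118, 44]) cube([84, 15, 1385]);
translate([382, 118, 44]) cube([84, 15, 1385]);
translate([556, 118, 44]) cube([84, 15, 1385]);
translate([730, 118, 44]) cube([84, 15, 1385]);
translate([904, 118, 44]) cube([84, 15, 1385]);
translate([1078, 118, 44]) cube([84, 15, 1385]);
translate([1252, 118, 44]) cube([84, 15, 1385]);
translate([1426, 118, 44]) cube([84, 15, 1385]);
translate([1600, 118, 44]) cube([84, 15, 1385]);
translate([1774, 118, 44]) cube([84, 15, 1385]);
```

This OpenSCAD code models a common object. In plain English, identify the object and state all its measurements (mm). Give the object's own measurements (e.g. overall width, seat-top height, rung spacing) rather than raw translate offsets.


A fence section. Two 118×118 mm posts, 1459 mm tall, stand on the floor with a clear span of 1840 mm between their inner faces. Two horizontal rails of 118×77 mm section span the gap between the posts with their undersides at z = 213 mm and z = 1261 mm, flush with the posts' −y face. 10 pickets, each 84 mm wide, 15 mm thick and 1385 mm tall, are fixed to the +y face of the rails with their bottoms at z = 44 mm, spaced across the span with a 90 mm gap after the −x post and between neighbouring pickets, with 100 mm left before the +x post.


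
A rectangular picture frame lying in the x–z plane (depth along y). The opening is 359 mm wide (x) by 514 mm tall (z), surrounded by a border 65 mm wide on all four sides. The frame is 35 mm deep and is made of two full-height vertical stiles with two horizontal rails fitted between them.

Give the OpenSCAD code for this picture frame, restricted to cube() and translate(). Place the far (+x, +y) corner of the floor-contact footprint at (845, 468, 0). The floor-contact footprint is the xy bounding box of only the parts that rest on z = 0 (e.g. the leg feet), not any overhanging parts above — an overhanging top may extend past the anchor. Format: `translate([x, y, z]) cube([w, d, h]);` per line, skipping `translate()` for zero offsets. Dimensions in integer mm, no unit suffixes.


translate([356, 433, 0]) cube([65, 35, 644]);
translate([780, 433, 0]) cube([65, 35, 644]);
translate([421, 433, 0]) cube([359, 35, 65]);
translate([421, 433, 579]) cube([359, 35, 65]);


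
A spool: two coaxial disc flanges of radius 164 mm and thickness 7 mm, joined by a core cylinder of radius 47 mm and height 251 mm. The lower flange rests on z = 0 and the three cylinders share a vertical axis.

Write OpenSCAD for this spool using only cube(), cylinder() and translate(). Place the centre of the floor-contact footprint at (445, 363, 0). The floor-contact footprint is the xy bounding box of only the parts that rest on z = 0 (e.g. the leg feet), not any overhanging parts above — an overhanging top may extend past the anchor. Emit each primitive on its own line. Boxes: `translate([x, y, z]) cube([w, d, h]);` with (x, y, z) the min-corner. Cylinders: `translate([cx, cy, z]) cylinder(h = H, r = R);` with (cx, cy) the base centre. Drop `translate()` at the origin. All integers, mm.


translate([445, 363, 0]) cylinder(h = 7, r = 164);
translate([445, 363, 7]) cylinder(h = 251, r = 47);
translate([445, 363, 258]) cylinder(h = 7, r = 164);


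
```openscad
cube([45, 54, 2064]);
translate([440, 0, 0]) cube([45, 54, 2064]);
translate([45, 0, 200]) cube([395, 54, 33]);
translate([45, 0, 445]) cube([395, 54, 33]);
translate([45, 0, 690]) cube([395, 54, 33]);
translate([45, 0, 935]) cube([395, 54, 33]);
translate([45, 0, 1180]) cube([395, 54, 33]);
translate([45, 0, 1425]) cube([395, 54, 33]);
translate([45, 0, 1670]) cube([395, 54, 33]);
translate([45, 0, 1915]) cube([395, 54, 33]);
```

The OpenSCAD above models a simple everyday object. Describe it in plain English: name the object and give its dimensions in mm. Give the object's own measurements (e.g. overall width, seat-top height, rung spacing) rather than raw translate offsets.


A straight ladder. Two 45×54 mm vertical rails, 2064 mm tall, stand 485 mm apart (outside-to-outside) with their front faces coplanar on the −y side. 8 rungs, each 54 mm deep and 33 mm tall, span between the inner faces of the rails, front faces flush with the rails. The lowest rung's underside is at z = 200 mm and rungs are spaced 245 mm apart (underside to underside).
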